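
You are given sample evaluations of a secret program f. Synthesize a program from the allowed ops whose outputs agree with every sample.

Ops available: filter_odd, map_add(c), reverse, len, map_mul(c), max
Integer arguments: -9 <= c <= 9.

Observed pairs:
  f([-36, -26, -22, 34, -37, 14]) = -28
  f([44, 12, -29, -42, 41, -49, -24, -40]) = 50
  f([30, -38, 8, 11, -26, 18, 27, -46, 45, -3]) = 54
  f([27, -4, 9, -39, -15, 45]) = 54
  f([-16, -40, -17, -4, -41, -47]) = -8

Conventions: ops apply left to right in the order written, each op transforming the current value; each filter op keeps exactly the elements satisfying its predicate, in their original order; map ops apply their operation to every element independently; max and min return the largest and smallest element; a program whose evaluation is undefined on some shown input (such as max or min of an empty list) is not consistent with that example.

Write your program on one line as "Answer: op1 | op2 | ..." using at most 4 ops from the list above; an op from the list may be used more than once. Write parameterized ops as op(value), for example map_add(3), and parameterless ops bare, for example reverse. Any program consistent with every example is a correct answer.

filter_odd | map_add(9) | max

Check, running the answer program on each example:
  [-36, -26, -22, 34, -37, 14] -> [-37] -> [-28] -> -28
  [44, 12, -29, -42, 41, -49, -24, -40] -> [-29, 41, -49] -> [-20, 50, -40] -> 50
  [30, -38, 8, 11, -26, 18, 27, -46, 45, -3] -> [11, 27, 45, -3] -> [20, 36, 54, 6] -> 54
  [27, -4, 9, -39, -15, 45] -> [27, 9, -39, -15, 45] -> [36, 18, -30, -6, 54] -> 54
  [-16, -40, -17, -4, -41, -47] -> [-17, -41, -47] -> [-8, -32, -38] -> -8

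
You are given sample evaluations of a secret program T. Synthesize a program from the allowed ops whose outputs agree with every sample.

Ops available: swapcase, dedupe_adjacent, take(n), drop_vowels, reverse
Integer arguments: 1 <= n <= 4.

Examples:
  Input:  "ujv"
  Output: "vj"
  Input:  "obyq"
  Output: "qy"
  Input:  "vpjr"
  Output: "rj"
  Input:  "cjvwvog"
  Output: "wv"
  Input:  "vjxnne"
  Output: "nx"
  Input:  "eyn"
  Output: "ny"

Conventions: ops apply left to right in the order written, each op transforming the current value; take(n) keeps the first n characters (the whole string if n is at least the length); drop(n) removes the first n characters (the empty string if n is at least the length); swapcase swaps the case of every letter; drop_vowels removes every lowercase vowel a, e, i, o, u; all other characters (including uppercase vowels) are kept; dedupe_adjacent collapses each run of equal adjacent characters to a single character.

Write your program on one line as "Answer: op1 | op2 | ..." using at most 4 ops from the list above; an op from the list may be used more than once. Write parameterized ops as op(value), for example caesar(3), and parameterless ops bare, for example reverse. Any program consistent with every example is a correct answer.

drop_vowels | take(4) | reverse | take(2)

Check, running the answer program on each example:
  "ujv" -> "jv" -> "jv" -> "vj" -> "vj"
  "obyq" -> "byq" -> "byq" -> "qyb" -> "qy"
  "vpjr" -> "vpjr" -> "vpjr" -> "rjpv" -> "rj"
  "cjvwvog" -> "cjvwvg" -> "cjvw" -> "wvjc" -> "wv"
  "vjxnne" -> "vjxnn" -> "vjxn" -> "nxjv" -> "nx"
  "eyn" -> "yn" -> "yn" -> "ny" -> "ny"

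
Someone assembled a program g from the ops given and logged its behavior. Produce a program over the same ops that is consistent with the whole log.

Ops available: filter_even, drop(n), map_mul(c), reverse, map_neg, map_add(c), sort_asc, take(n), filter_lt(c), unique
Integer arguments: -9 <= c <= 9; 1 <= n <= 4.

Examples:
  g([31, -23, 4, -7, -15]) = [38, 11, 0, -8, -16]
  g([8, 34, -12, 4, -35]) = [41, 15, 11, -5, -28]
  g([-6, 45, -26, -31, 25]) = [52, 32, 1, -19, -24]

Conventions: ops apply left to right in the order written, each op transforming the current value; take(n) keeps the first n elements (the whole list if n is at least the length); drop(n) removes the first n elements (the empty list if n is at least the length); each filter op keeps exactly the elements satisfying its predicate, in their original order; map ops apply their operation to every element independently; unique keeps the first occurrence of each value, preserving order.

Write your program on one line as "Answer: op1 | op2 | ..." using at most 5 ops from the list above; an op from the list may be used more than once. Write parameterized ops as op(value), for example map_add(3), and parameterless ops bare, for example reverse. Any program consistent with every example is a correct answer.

map_mul(-1) | map_add(-7) | sort_asc | map_neg

Check, running the answer program on each example:
  [31, -23, 4, -7, -15] -> [-31, 23, -4, 7, 15] -> [-38, 16, -11, 0, 8] -> [-38, -11, 0, 8, 16] -> [38, 11, 0, -8, -16]
  [8, 34, -12, 4, -35] -> [-8, -34, 12, -4, 35] -> [-15, -41, 5, -11, 28] -> [-41, -15, -11, 5, 28] -> [41, 15, 11, -5, -28]
  [-6, 45, -26, -31, 25] -> [6, -45, 26, 31, -25] -> [-1, -52, 19, 24, -32] -> [-52, -32, -1, 19, 24] -> [52, 32, 1, -19, -24]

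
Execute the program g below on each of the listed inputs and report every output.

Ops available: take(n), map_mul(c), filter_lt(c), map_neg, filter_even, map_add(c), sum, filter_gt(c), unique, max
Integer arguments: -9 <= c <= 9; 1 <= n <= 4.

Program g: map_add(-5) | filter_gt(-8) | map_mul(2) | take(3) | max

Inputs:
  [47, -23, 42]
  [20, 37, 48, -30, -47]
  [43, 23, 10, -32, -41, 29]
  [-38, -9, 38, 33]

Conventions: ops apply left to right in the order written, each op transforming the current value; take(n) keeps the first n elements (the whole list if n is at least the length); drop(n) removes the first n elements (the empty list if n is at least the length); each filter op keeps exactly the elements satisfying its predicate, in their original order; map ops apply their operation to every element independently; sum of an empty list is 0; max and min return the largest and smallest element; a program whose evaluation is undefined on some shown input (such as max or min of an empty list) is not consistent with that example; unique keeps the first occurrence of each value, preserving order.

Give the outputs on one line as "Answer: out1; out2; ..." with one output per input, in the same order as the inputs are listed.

84; 86; 76; 66

Execution, op by op:
  [47, -23, 42] -> [42, -28, 37] -> [42, 37] -> [84, 74] -> [84, 74] -> 84
  [20, 37, 48, -30, -47] -> [15, 32, 43, -35, -52] -> [15, 32, 43] -> [30, 64, 86] -> [30, 64, 86] -> 86
  [43, 23, 10, -32, -41, 29] -> [38, 18, 5, -37, -46, 24] -> [38, 18, 5, 24] -> [76, 36, 10, 48] -> [76, 36, 10] -> 76
  [-38, -9, 38, 33] -> [-43, -14, 33, 28] -> [33, 28] -> [66, 56] -> [66, 56] -> 66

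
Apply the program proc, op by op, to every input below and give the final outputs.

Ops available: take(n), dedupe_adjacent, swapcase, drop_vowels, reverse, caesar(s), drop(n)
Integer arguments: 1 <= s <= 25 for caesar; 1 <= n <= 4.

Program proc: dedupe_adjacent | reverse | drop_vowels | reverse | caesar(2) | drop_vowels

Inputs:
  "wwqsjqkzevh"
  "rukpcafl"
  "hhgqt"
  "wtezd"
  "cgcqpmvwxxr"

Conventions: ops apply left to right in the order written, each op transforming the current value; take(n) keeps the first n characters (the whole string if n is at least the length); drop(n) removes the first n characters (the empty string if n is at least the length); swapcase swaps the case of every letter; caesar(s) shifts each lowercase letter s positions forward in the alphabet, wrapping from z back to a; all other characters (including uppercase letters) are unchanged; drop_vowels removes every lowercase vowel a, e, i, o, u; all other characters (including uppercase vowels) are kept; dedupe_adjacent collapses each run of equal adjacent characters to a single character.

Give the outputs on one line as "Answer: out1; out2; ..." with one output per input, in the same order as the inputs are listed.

"yslsmbxj"; "tmrhn"; "jsv"; "yvbf"; "srxyzt"

Execution, op by op:
  "wwqsjqkzevh" -> "wqsjqkzevh" -> "hvezkqjsqw" -> "hvzkqjsqw" -> "wqsjqkzvh" -> "ysulsmbxj" -> "yslsmbxj"
  "rukpcafl" -> "rukpcafl" -> "lfacpkur" -> "lfcpkr" -> "rkpcfl" -> "tmrehn" -> "tmrhn"
  "hhgqt" -> "hgqt" -> "tqgh" -> "tqgh" -> "hgqt" -> "jisv" -> "jsv"
  "wtezd" -> "wtezd" -> "dzetw" -> "dztw" -> "wtzd" -> "yvbf" -> "yvbf"
  "cgcqpmvwxxr" -> "cgcqpmvwxr" -> "rxwvmpqcgc" -> "rxwvmpqcgc" -> "cgcqpmvwxr" -> "eiesroxyzt" -> "srxyzt"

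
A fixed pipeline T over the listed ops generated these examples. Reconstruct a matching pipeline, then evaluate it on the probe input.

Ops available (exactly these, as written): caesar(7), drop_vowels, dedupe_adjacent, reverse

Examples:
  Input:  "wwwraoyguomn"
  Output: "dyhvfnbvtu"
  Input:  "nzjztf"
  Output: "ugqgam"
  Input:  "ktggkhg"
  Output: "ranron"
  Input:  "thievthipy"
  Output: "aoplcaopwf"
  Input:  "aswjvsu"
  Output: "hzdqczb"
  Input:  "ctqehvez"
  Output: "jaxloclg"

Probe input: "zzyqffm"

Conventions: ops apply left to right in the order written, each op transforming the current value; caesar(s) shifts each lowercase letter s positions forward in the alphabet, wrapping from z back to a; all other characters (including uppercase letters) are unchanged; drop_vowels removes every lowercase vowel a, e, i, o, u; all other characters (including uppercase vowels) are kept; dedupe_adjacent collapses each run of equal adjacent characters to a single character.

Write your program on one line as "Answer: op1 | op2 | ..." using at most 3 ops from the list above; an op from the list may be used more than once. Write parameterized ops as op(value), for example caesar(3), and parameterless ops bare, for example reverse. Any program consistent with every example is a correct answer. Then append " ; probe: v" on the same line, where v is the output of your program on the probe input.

dedupe_adjacent | caesar(7) ; probe: "gfxmt"

Check, running the answer program on each example:
  "wwwraoyguomn" -> "wraoyguomn" -> "dyhvfnbvtu"
  "nzjztf" -> "nzjztf" -> "ugqgam"
  "ktggkhg" -> "ktgkhg" -> "ranron"
  "thievthipy" -> "thievthipy" -> "aoplcaopwf"
  "aswjvsu" -> "aswjvsu" -> "hzdqczb"
  "ctqehvez" -> "ctqehvez" -> "jaxloclg"
  probe: "zzyqffm" -> "zyqfm" -> "gfxmt"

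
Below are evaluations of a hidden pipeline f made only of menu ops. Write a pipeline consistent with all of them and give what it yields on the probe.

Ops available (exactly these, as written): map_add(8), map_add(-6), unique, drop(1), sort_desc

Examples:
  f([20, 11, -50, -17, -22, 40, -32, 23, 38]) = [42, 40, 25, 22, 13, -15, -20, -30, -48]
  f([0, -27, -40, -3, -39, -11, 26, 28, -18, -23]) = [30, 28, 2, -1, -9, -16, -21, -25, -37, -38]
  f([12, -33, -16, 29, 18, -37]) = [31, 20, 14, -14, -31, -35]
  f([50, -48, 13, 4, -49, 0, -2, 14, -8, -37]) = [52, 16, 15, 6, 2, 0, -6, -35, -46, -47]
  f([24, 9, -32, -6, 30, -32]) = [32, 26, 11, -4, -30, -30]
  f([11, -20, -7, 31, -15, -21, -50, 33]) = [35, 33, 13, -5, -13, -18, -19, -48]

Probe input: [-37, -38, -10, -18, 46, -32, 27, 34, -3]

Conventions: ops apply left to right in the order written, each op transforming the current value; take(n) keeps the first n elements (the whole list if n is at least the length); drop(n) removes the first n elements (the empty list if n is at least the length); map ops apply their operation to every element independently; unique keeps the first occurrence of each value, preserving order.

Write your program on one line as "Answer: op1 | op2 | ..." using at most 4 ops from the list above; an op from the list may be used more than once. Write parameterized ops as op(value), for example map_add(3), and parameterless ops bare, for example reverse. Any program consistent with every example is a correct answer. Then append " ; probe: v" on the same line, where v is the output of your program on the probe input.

map_add(8) | sort_desc | map_add(-6) ; probe: [48, 36, 29, -1, -8, -16, -30, -35, -36]

Check, running the answer program on each example:
  [20, 11, -50, -17, -22, 40, -32, 23, 38] -> [28, 19, -42, -9, -14, 48, -24, 31, 46] -> [48, 46, 31, 28, 19, -9, -14, -24, -42] -> [42, 40, 25, 22, 13, -15, -20, -30, -48]
  [0, -27, -40, -3, -39, -11, 26, 28, -18, -23] -> [8, -19, -32, 5, -31, -3, 34, 36, -10, -15] -> [36, 34, 8, 5, -3, -10, -15, -19, -31, -32] -> [30, 28, 2, -1, -9, -16, -21, -25, -37, -38]
  [12, -33, -16, 29, 18, -37] -> [20, -25, -8, 37, 26, -29] -> [37, 26, 20, -8, -25, -29] -> [31, 20, 14, -14, -31, -35]
  [50, -48, 13, 4, -49, 0, -2, 14, -8, -37] -> [58, -40, 21, 12, -41, 8, 6, 22, 0, -29] -> [58, 22, 21, 12, 8, 6, 0, -29, -40, -41] -> [52, 16, 15, 6, 2, 0, -6, -35, -46, -47]
  [24, 9, -32, -6, 30, -32] -> [32, 17, -24, 2, 38, -24] -> [38, 32, 17, 2, -24, -24] -> [32, 26, 11, -4, -30, -30]
  [11, -20, -7, 31, -15, -21, -50, 33] -> [19, -12, 1, 39, -7, -13, -42, 41] -> [41, 39, 19, 1, -7, -12, -13, -42] -> [35, 33, 13, -5, -13, -18, -19, -48]
  probe: [-37, -38, -10, -18, 46, -32, 27, 34, -3] -> [-29, -30, -2, -10, 54, -24, 35, 42, 5] -> [54, 42, 35, 5, -2, -10, -24, -29, -30] -> [48, 36, 29, -1, -8, -16, -30, -35, -36]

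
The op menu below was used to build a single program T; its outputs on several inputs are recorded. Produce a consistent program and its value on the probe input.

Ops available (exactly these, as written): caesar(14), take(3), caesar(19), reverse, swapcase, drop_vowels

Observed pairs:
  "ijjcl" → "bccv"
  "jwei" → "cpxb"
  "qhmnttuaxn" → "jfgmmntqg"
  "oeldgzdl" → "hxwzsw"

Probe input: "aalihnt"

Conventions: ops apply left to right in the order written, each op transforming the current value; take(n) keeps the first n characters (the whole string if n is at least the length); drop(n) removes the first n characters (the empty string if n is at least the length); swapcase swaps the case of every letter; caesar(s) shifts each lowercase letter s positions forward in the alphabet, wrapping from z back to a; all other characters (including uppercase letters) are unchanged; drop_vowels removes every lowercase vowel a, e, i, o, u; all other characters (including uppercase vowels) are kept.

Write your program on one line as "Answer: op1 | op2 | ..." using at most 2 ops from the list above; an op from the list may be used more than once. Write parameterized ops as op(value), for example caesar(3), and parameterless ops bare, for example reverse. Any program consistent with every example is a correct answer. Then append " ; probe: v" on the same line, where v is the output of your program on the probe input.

caesar(19) | drop_vowels ; probe: "ttbgm"

Check, running the answer program on each example:
  "ijjcl" -> "bccve" -> "bccv"
  "jwei" -> "cpxb" -> "cpxb"
  "qhmnttuaxn" -> "jafgmmntqg" -> "jfgmmntqg"
  "oeldgzdl" -> "hxewzswe" -> "hxwzsw"
  probe: "aalihnt" -> "ttebagm" -> "ttbgm"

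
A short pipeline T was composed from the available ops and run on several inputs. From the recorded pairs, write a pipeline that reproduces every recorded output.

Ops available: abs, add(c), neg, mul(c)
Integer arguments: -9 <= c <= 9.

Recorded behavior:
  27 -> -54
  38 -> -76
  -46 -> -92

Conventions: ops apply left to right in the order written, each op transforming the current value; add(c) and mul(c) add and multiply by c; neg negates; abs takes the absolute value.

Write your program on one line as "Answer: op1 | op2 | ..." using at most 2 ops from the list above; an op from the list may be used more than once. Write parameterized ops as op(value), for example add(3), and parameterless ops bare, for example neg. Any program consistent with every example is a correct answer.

abs | mul(-2)

Check, running the answer program on each example:
  27 -> 27 -> -54
  38 -> 38 -> -76
  -46 -> 46 -> -92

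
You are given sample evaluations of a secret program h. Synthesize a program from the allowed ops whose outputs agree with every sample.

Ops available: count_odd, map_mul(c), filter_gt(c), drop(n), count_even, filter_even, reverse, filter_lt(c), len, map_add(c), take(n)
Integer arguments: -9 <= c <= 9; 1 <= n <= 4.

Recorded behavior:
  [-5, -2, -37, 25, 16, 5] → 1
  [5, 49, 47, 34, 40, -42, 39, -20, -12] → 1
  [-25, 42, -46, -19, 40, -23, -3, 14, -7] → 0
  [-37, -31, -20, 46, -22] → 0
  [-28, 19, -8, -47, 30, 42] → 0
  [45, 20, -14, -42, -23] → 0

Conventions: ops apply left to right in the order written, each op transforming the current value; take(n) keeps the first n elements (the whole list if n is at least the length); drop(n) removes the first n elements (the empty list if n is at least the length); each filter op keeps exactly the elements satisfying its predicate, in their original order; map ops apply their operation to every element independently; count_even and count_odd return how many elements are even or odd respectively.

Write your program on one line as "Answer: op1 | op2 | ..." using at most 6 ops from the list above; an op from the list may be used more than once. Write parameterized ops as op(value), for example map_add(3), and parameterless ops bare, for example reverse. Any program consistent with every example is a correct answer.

drop(3) | map_add(-3) | map_add(-6) | filter_even | filter_gt(-1) | len

Check, running the answer program on each example:
  [-5, -2, -37, 25, 16, 5] -> [25, 16, 5] -> [22, 13, 2] -> [16, 7, -4] -> [16, -4] -> [16] -> 1
  [5, 49, 47, 34, 40, -42, 39, -20, -12] -> [34, 40, -42, 39, -20, -12] -> [31, 37, -45, 36, -23, -15] -> [25, 31, -51, 30, -29, -21] -> [30] -> [30] -> 1
  [-25, 42, -46, -19, 40, -23, -3, 14, -7] -> [-19, 40, -23, -3, 14, -7] -> [-22, 37, -26, -6, 11, -10] -> [-28, 31, -32, -12, 5, -16] -> [-28, -32, -12, -16] -> [] -> 0
  [-37, -31, -20, 46, -22] -> [46, -22] -> [43, -25] -> [37, -31] -> [] -> [] -> 0
  [-28, 19, -8, -47, 30, 42] -> [-47, 30, 42] -> [-50, 27, 39] -> [-56, 21, 33] -> [-56] -> [] -> 0
  [45, 20, -14, -42, -23] -> [-42, -23] -> [-45, -26] -> [-51, -32] -> [-32] -> [] -> 0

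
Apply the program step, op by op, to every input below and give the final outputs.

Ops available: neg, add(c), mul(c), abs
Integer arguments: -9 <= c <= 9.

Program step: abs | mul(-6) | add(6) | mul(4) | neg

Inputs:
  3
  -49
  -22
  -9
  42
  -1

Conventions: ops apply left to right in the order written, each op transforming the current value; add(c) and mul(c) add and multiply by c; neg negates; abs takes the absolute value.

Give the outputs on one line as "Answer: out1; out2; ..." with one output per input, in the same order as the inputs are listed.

Execution, op by op:
  3 -> 3 -> -18 -> -12 -> -48 -> 48
  -49 -> 49 -> -294 -> -288 -> -1152 -> 1152
  -22 -> 22 -> -132 -> -126 -> -504 -> 504
  -9 -> 9 -> -54 -> -48 -> -192 -> 192
  42 -> 42 -> -252 -> -246 -> -984 -> 984
  -1 -> 1 -> -6 -> 0 -> 0 -> 0

48; 1152; 504; 192; 984; 0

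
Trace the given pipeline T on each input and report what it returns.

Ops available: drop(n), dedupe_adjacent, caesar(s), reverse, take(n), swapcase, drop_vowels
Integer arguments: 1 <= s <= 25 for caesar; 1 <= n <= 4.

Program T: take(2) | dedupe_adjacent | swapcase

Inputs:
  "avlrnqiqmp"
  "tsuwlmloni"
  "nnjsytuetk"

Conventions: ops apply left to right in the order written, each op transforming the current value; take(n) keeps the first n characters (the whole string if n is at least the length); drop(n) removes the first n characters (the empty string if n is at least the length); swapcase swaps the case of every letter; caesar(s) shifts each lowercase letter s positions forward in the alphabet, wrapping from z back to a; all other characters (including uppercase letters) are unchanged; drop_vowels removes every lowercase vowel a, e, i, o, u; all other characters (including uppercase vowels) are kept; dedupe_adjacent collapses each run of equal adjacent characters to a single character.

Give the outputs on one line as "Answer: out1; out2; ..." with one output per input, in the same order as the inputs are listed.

"AV"; "TS"; "N"

Execution, op by op:
  "avlrnqiqmp" -> "av" -> "av" -> "AV"
  "tsuwlmloni" -> "ts" -> "ts" -> "TS"
  "nnjsytuetk" -> "nn" -> "n" -> "N"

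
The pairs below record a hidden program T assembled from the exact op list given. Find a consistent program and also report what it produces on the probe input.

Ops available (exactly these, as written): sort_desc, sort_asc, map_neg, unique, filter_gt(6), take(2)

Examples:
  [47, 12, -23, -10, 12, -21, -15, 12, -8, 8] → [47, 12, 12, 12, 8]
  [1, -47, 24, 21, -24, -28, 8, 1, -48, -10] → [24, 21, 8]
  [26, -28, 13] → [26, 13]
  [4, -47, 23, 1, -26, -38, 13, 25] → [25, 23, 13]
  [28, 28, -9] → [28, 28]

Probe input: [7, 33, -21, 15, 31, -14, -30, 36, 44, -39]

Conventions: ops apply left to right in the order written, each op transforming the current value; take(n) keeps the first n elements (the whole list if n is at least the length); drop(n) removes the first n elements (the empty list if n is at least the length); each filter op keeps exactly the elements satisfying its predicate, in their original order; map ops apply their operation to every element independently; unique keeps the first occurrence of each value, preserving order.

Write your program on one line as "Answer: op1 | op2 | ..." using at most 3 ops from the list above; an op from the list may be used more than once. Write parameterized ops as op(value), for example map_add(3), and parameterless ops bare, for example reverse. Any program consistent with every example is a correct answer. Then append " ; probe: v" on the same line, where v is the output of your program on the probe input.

sort_asc | filter_gt(6) | sort_desc ; probe: [44, 36, 33, 31, 15, 7]

Check, running the answer program on each example:
  [47, 12, -23, -10, 12, -21, -15, 12, -8, 8] -> [-23, -21, -15, -10, -8, 8, 12, 12, 12, 47] -> [8, 12, 12, 12, 47] -> [47, 12, 12, 12, 8]
  [1, -47, 24, 21, -24, -28, 8, 1, -48, -10] -> [-48, -47, -28, -24, -10, 1, 1, 8, 21, 24] -> [8, 21, 24] -> [24, 21, 8]
  [26, -28, 13] -> [-28, 13, 26] -> [13, 26] -> [26, 13]
  [4, -47, 23, 1, -26, -38, 13, 25] -> [-47, -38, -26, 1, 4, 13, 23, 25] -> [13, 23, 25] -> [25, 23, 13]
  [28, 28, -9] -> [-9, 28, 28] -> [28, 28] -> [28, 28]
  probe: [7, 33, -21, 15, 31, -14, -30, 36, 44, -39] -> [-39, -30, -21, -14, 7, 15, 31, 33, 36, 44] -> [7, 15, 31, 33, 36, 44] -> [44, 36, 33, 31, 15, 7]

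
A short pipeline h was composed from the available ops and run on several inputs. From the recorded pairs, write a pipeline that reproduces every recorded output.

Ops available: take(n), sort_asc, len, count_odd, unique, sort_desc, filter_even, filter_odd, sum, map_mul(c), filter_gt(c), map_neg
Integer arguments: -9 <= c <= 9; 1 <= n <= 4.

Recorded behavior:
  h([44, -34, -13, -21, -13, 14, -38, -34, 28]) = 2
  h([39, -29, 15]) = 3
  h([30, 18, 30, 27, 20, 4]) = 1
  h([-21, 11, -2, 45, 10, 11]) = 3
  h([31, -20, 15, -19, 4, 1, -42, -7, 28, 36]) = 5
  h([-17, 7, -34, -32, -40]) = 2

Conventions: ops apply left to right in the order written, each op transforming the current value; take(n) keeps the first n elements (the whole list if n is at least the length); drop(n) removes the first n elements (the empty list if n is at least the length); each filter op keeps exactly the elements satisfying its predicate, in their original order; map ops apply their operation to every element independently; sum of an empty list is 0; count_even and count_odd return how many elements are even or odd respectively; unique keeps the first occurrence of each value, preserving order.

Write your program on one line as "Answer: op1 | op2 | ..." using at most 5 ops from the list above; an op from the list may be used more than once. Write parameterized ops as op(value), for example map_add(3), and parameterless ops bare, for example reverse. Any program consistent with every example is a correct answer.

unique | map_neg | sort_asc | map_neg | count_odd

Check, running the answer program on each example:
  [44, -34, -13, -21, -13, 14, -38, -34, 28] -> [44, -34, -13, -21, 14, -38, 28] -> [-44, 34, 13, 21, -14, 38, -28] -> [-44, -28, -14, 13, 21, 34, 38] -> [44, 28, 14, -13, -21, -34, -38] -> 2
  [39, -29, 15] -> [39, -29, 15] -> [-39, 29, -15] -> [-39, -15, 29] -> [39, 15, -29] -> 3
  [30, 18, 30, 27, 20, 4] -> [30, 18, 27, 20, 4] -> [-30, -18, -27, -20, -4] -> [-30, -27, -20, -18, -4] -> [30, 27, 20, 18, 4] -> 1
  [-21, 11, -2, 45, 10, 11] -> [-21, 11, -2, 45, 10] -> [21, -11, 2, -45, -10] -> [-45, -11, -10, 2, 21] -> [45, 11, 10, -2, -21] -> 3
  [31, -20, 15, -19, 4, 1, -42, -7, 28, 36] -> [31, -20, 15, -19, 4, 1, -42, -7, 28, 36] -> [-31, 20, -15, 19, -4, -1, 42, 7, -28, -36] -> [-36, -31, -28, -15, -4, -1, 7, 19, 20, 42] -> [36, 31, 28, 15, 4, 1, -7, -19, -20, -42] -> 5
  [-17, 7, -34, -32, -40] -> [-17, 7, -34, -32, -40] -> [17, -7, 34, 32, 40] -> [-7, 17, 32, 34, 40] -> [7, -17, -32, -34, -40] -> 2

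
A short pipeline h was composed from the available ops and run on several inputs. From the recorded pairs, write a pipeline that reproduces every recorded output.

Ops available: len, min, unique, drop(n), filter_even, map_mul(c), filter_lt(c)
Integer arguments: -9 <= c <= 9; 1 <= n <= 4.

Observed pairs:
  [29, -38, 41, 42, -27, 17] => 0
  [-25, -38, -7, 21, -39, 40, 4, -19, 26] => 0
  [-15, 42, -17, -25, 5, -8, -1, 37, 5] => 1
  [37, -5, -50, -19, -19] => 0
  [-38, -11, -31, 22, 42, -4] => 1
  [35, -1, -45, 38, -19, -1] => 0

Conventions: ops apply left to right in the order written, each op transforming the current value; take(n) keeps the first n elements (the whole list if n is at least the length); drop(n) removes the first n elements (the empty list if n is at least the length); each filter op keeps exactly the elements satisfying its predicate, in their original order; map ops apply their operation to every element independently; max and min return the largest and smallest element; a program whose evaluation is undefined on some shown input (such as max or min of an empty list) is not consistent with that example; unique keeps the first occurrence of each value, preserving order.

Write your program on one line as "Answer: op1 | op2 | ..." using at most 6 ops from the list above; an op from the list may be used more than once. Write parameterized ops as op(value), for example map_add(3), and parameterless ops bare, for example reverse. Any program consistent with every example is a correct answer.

drop(3) | unique | filter_lt(-2) | map_mul(-1) | filter_even | len

Check, running the answer program on each example:
  [29, -38, 41, 42, -27, 17] -> [42, -27, 17] -> [42, -27, 17] -> [-27] -> [27] -> [] -> 0
  [-25, -38, -7, 21, -39, 40, 4, -19, 26] -> [21, -39, 40, 4, -19, 26] -> [21, -39, 40, 4, -19, 26] -> [-39, -19] -> [39, 19] -> [] -> 0
  [-15, 42, -17, -25, 5, -8, -1, 37, 5] -> [-25, 5, -8, -1, 37, 5] -> [-25, 5, -8, -1, 37] -> [-25, -8] -> [25, 8] -> [8] -> 1
  [37, -5, -50, -19, -19] -> [-19, -19] -> [-19] -> [-19] -> [19] -> [] -> 0
  [-38, -11, -31, 22, 42, -4] -> [22, 42, -4] -> [22, 42, -4] -> [-4] -> [4] -> [4] -> 1
  [35, -1, -45, 38, -19, -1] -> [38, -19, -1] -> [38, -19, -1] -> [-19] -> [19] -> [] -> 0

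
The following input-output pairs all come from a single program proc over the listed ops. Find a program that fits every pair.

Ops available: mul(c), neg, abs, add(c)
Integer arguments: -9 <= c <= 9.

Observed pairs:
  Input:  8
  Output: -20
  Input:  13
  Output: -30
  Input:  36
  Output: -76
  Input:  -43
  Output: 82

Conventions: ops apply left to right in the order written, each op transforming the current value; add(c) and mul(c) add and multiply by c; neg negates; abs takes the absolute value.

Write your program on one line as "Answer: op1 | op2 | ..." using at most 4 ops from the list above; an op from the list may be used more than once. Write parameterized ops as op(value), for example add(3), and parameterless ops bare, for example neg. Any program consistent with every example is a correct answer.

neg | mul(-2) | add(4) | neg

Check, running the answer program on each example:
  8 -> -8 -> 16 -> 20 -> -20
  13 -> -13 -> 26 -> 30 -> -30
  36 -> -36 -> 72 -> 76 -> -76
  -43 -> 43 -> -86 -> -82 -> 82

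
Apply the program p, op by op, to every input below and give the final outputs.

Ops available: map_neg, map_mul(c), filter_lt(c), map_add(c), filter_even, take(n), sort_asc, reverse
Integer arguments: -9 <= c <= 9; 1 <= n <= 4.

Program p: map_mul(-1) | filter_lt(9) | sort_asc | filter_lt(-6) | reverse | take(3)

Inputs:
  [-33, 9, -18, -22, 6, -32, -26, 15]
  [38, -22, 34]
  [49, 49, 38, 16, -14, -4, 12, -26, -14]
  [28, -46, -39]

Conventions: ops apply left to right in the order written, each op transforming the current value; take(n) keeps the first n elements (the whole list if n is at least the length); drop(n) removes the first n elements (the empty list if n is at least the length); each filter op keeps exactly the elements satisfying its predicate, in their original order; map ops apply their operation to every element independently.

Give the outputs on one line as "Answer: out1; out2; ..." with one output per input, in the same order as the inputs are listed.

[-9, -15]; [-34, -38]; [-12, -16, -38]; [-28]

Execution, op by op:
  [-33, 9, -18, -22, 6, -32, -26, 15] -> [33, -9, 18, 22, -6, 32, 26, -15] -> [-9, -6, -15] -> [-15, -9, -6] -> [-15, -9] -> [-9, -15] -> [-9, -15]
  [38, -22, 34] -> [-38, 22, -34] -> [-38, -34] -> [-38, -34] -> [-38, -34] -> [-34, -38] -> [-34, -38]
  [49, 49, 38, 16, -14, -4, 12, -26, -14] -> [-49, -49, -38, -16, 14, 4, -12, 26, 14] -> [-49, -49, -38, -16, 4, -12] -> [-49, -49, -38, -16, -12, 4] -> [-49, -49, -38, -16, -12] -> [-12, -16, -38, -49, -49] -> [-12, -16, -38]
  [28, -46, -39] -> [-28, 46, 39] -> [-28] -> [-28] -> [-28] -> [-28] -> [-28]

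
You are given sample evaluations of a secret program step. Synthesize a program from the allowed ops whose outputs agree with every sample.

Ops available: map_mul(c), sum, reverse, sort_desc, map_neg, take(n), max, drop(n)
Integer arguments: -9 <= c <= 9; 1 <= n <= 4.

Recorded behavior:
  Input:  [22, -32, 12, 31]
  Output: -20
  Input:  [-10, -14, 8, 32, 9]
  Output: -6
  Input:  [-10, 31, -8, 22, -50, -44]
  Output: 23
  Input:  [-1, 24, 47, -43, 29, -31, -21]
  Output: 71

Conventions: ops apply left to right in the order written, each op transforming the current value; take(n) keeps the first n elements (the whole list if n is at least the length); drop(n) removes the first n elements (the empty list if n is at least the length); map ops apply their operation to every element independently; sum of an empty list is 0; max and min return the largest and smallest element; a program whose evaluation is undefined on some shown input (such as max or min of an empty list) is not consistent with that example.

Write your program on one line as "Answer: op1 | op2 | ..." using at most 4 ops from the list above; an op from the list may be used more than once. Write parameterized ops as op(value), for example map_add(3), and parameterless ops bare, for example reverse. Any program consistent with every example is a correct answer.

take(3) | drop(1) | sum

Check, running the answer program on each example:
  [22, -32, 12, 31] -> [22, -32, 12] -> [-32, 12] -> -20
  [-10, -14, 8, 32, 9] -> [-10, -14, 8] -> [-14, 8] -> -6
  [-10, 31, -8, 22, -50, -44] -> [-10, 31, -8] -> [31, -8] -> 23
  [-1, 24, 47, -43, 29, -31, -21] -> [-1, 24, 47] -> [24, 47] -> 71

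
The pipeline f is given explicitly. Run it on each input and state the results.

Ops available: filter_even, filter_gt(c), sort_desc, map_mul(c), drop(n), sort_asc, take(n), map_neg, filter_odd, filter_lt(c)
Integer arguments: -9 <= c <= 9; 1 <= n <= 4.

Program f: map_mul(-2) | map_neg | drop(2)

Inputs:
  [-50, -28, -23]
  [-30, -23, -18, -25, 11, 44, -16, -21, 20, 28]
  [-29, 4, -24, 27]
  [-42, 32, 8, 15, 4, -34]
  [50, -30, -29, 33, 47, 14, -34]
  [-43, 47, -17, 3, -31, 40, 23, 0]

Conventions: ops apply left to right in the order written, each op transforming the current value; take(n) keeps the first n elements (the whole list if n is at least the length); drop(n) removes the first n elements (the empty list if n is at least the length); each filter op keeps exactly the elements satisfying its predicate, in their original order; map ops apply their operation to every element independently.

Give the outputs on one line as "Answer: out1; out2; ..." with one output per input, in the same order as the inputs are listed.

Execution, op by op:
  [-50, -28, -23] -> [100, 56, 46] -> [-100, -56, -46] -> [-46]
  [-30, -23, -18, -25, 11, 44, -16, -21, 20, 28] -> [60, 46, 36, 50, -22, -88, 32, 42, -40, -56] -> [-60, -46, -36, -50, 22, 88, -32, -42, 40, 56] -> [-36, -50, 22, 88, -32, -42, 40, 56]
  [-29, 4, -24, 27] -> [58, -8, 48, -54] -> [-58, 8, -48, 54] -> [-48, 54]
  [-42, 32, 8, 15, 4, -34] -> [84, -64, -16, -30, -8, 68] -> [-84, 64, 16, 30, 8, -68] -> [16, 30, 8, -68]
  [50, -30, -29, 33, 47, 14, -34] -> [-100, 60, 58, -66, -94, -28, 68] -> [100, -60, -58, 66, 94, 28, -68] -> [-58, 66, 94, 28, -68]
  [-43, 47, -17, 3, -31, 40, 23, 0] -> [86, -94, 34, -6, 62, -80, -46, 0] -> [-86, 94, -34, 6, -62, 80, 46, 0] -> [-34, 6, -62, 80, 46, 0]

[-46]; [-36, -50, 22, 88, -32, -42, 40, 56]; [-48, 54]; [16, 30, 8, -68]; [-58, 66, 94, 28, -68]; [-34, 6, -62, 80, 46, 0]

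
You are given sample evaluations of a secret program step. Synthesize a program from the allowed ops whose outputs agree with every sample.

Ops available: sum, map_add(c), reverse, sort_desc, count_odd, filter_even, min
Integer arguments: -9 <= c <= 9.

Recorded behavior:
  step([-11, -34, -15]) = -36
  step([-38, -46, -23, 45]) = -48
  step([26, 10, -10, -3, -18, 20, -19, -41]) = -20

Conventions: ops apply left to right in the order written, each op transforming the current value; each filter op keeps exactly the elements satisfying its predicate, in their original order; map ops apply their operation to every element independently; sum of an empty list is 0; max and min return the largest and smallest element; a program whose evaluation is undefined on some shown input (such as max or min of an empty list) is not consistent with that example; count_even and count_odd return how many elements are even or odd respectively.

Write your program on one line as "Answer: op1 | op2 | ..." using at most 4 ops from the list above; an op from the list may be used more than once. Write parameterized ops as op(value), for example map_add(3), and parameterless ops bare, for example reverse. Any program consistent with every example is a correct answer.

reverse | map_add(-2) | filter_even | min

Check, running the answer program on each example:
  [-11, -34, -15] -> [-15, -34, -11] -> [-17, -36, -13] -> [-36] -> -36
  [-38, -46, -23, 45] -> [45, -23, -46, -38] -> [43, -25, -48, -40] -> [-48, -40] -> -48
  [26, 10, -10, -3, -18, 20, -19, -41] -> [-41, -19, 20, -18, -3, -10, 10, 26] -> [-43, -21, 18, -20, -5, -12, 8, 24] -> [18, -20, -12, 8, 24] -> -20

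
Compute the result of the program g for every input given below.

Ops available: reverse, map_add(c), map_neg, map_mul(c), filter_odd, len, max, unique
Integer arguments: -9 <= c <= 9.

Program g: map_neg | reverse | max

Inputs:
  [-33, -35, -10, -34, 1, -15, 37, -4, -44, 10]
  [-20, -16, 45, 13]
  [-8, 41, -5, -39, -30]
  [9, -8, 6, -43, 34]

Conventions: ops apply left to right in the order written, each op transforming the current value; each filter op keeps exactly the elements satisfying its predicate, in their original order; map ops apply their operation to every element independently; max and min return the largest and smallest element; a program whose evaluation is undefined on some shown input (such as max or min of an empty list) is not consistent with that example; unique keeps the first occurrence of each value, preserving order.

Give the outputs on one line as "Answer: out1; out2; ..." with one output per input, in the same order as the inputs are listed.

Execution, op by op:
  [-33, -35, -10, -34, 1, -15, 37, -4, -44, 10] -> [33, 35, 10, 34, -1, 15, -37, 4, 44, -10] -> [-10, 44, 4, -37, 15, -1, 34, 10, 35, 33] -> 44
  [-20, -16, 45, 13] -> [20, 16, -45, -13] -> [-13, -45, 16, 20] -> 20
  [-8, 41, -5, -39, -30] -> [8, -41, 5, 39, 30] -> [30, 39, 5, -41, 8] -> 39
  [9, -8, 6, -43, 34] -> [-9, 8, -6, 43, -34] -> [-34, 43, -6, 8, -9] -> 43

44; 20; 39; 43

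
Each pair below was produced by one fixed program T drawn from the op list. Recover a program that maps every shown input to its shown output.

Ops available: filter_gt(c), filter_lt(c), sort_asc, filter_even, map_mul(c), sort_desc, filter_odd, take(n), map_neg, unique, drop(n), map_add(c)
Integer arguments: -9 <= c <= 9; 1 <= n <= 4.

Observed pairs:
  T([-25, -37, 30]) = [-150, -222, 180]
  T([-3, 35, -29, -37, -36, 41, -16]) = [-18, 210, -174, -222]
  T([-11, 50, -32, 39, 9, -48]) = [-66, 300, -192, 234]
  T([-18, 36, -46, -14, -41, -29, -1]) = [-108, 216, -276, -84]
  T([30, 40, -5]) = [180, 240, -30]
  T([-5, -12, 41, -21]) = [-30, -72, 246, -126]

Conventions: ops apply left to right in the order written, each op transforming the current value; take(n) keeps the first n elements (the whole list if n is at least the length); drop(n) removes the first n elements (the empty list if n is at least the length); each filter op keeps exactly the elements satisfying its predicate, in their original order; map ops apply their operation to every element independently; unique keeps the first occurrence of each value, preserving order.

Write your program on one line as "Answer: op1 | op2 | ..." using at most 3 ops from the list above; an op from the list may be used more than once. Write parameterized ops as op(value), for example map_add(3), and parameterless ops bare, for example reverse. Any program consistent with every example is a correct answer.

take(4) | map_mul(6)

Check, running the answer program on each example:
  [-25, -37, 30] -> [-25, -37, 30] -> [-150, -222, 180]
  [-3, 35, -29, -37, -36, 41, -16] -> [-3, 35, -29, -37] -> [-18, 210, -174, -222]
  [-11, 50, -32, 39, 9, -48] -> [-11, 50, -32, 39] -> [-66, 300, -192, 234]
  [-18, 36, -46, -14, -41, -29, -1] -> [-18, 36, -46, -14] -> [-108, 216, -276, -84]
  [30, 40, -5] -> [30, 40, -5] -> [180, 240, -30]
  [-5, -12, 41, -21] -> [-5, -12, 41, -21] -> [-30, -72, 246, -126]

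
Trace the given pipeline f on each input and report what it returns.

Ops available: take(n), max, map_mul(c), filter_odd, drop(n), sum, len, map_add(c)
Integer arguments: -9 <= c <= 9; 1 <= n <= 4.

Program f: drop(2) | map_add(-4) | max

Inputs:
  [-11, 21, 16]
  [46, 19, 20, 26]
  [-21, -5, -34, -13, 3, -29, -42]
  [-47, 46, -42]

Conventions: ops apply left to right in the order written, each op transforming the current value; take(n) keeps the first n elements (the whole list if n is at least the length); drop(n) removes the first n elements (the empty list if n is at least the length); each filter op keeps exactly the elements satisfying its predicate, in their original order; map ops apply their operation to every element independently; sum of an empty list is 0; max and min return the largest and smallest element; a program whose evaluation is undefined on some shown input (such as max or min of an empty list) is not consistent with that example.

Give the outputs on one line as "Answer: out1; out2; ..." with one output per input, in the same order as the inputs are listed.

12; 22; -1; -46

Execution, op by op:
  [-11, 21, 16] -> [16] -> [12] -> 12
  [46, 19, 20, 26] -> [20, 26] -> [16, 22] -> 22
  [-21, -5, -34, -13, 3, -29, -42] -> [-34, -13, 3, -29, -42] -> [-38, -17, -1, -33, -46] -> -1
  [-47, 46, -42] -> [-42] -> [-46] -> -46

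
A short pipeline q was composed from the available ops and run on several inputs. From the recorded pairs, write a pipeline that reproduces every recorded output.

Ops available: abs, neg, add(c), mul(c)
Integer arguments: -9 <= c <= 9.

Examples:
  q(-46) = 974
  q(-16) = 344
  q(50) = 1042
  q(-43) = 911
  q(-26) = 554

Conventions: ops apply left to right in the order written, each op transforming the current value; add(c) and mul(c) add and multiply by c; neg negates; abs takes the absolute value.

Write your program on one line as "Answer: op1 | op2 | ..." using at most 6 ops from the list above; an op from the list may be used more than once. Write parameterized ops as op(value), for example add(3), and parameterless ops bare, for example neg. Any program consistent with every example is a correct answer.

neg | mul(-3) | mul(-7) | add(8) | abs

Check, running the answer program on each example:
  -46 -> 46 -> -138 -> 966 -> 974 -> 974
  -16 -> 16 -> -48 -> 336 -> 344 -> 344
  50 -> -50 -> 150 -> -1050 -> -1042 -> 1042
  -43 -> 43 -> -129 -> 903 -> 911 -> 911
  -26 -> 26 -> -78 -> 546 -> 554 -> 554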